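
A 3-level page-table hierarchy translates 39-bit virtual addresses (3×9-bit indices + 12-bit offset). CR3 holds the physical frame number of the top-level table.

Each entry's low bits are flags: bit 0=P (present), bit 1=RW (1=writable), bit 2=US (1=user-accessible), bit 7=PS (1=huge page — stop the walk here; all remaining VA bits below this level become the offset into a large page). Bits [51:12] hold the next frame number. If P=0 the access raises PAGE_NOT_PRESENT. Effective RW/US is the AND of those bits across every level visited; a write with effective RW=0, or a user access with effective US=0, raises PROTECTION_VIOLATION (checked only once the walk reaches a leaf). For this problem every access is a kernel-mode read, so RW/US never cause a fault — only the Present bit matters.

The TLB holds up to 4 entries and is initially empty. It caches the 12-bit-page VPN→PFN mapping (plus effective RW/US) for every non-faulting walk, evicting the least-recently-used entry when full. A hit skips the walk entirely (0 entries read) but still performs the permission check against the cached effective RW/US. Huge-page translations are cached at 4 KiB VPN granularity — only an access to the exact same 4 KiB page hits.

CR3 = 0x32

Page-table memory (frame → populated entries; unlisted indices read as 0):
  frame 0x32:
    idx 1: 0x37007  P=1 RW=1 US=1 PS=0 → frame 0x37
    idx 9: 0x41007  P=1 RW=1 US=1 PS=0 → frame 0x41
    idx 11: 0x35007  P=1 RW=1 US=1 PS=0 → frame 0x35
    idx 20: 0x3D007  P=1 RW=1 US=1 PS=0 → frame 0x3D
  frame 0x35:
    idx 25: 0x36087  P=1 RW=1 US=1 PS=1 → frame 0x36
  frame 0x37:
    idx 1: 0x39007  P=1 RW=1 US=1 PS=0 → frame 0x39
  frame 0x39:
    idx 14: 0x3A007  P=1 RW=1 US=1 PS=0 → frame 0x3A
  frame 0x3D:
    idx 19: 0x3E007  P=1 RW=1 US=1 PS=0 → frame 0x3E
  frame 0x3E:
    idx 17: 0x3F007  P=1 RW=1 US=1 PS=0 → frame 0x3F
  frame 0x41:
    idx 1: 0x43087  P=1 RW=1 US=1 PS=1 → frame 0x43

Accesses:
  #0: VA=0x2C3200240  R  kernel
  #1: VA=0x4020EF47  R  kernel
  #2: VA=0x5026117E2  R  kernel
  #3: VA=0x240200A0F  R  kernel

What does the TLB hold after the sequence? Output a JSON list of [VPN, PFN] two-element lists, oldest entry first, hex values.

Per-access translation:
#0 VA=0x2C3200240 (r,kernel):
  L0: frame=0x32 idx=11 entry=0x35007 [P=1 RW=1 US=1 PS=0]
  L1: frame=0x35 idx=25 entry=0x36087 [P=1 RW=1 US=1 PS=1]
  ⇒ phys 0x36240 (huge @L1)  [2 reads]
#1 VA=0x4020EF47 (r,kernel):
  L0: frame=0x32 idx=1 entry=0x37007 [P=1 RW=1 US=1 PS=0]
  L1: frame=0x37 idx=1 entry=0x39007 [P=1 RW=1 US=1 PS=0]
  L2: frame=0x39 idx=14 entry=0x3A007 [P=1 RW=1 US=1 PS=0]
  ⇒ phys 0x3AF47  [3 reads]
#2 VA=0x5026117E2 (r,kernel):
  L0: frame=0x32 idx=20 entry=0x3D007 [P=1 RW=1 US=1 PS=0]
  L1: frame=0x3D idx=19 entry=0x3E007 [P=1 RW=1 US=1 PS=0]
  L2: frame=0x3E idx=17 entry=0x3F007 [P=1 RW=1 US=1 PS=0]
  ⇒ phys 0x3F7E2  [3 reads]
#3 VA=0x240200A0F (r,kernel):
  L0: frame=0x32 idx=9 entry=0x41007 [P=1 RW=1 US=1 PS=0]
  L1: frame=0x41 idx=1 entry=0x43087 [P=1 RW=1 US=1 PS=1]
  ⇒ phys 0x43A0F (huge @L1)  [2 reads]

TLB: [["0x2C3200", "0x36"], ["0x4020E", "0x3A"], ["0x502611", "0x3F"], ["0x240200", "0x43"]]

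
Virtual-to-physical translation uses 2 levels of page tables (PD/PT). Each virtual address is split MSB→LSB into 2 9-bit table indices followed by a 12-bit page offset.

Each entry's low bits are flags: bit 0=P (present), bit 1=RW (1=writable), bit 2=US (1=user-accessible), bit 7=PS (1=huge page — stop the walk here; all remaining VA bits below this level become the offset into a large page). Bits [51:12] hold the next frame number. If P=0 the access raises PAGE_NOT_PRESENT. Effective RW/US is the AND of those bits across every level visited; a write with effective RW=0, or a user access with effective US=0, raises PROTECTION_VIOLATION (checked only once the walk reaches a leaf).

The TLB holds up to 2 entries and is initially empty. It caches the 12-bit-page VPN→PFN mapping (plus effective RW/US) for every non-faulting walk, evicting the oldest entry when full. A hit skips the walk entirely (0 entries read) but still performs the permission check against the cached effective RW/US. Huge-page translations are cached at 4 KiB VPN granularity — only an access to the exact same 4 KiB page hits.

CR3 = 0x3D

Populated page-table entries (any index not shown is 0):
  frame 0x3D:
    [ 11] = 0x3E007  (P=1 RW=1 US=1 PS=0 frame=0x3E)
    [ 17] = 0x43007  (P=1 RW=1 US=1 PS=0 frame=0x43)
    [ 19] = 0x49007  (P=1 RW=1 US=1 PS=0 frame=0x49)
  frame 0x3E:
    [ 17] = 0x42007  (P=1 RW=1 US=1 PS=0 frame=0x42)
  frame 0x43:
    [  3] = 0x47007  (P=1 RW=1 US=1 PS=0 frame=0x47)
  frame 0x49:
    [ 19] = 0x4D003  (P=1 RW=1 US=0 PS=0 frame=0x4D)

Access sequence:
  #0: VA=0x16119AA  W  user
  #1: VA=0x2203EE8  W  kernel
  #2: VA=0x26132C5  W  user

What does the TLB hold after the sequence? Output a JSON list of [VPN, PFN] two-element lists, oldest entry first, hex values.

Walk each access:
#0 VA=0x16119AA (w,user):
  [0] read 0x3D idx=11: raw=0x3E007 flags P=1 W=1 U=1 S=0
  [1] read 0x3E idx=17: raw=0x42007 flags P=1 W=1 U=1 S=0
  → PA=0x429AA  (2 entries read)
#1 VA=0x2203EE8 (w,kernel):
  [0] read 0x3D idx=17: raw=0x43007 flags P=1 W=1 U=1 S=0
  [1] read 0x43 idx=3: raw=0x47007 flags P=1 W=1 U=1 S=0
  → PA=0x47EE8  (2 entries read)
#2 VA=0x26132C5 (w,user):
  [0] read 0x3D idx=19: raw=0x49007 flags P=1 W=1 U=1 S=0
  [1] read 0x49 idx=19: raw=0x4D003 flags P=1 W=1 U=0 S=0
  ✗ PROTECTION_VIOLATION  [2 reads]

TLB: [["0x1611", "0x42"], ["0x2203", "0x47"]]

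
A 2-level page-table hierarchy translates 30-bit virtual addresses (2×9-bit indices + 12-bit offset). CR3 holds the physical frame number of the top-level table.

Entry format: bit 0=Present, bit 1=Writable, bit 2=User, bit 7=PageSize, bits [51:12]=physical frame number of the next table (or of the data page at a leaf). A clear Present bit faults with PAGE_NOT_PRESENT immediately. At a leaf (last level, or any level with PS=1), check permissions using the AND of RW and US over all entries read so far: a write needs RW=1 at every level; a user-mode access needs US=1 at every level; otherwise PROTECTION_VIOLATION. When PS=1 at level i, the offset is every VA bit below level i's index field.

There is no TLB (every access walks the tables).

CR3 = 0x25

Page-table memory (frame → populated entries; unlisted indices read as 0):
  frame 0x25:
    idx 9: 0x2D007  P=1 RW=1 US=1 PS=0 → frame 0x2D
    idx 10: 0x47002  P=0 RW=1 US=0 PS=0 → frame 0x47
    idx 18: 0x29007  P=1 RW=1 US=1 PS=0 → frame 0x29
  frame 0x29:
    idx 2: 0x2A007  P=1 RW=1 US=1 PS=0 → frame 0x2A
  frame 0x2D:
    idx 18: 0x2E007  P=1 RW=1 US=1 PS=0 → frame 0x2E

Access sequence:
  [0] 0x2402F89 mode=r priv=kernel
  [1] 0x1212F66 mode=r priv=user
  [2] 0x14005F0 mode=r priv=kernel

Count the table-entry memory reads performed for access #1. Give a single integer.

Walk each access:
#0 VA=0x2402F89 (r,kernel):
  [0] read 0x25 idx=18: raw=0x29007 flags P=1 W=1 U=1 S=0
  [1] read 0x29 idx=2: raw=0x2A007 flags P=1 W=1 U=1 S=0
  ⇒ phys 0x2AF89  [2 reads]
#1 VA=0x1212F66 (r,user):
  [0] read 0x25 idx=9: raw=0x2D007 flags P=1 W=1 U=1 S=0
  [1] read 0x2D idx=18: raw=0x2E007 flags P=1 W=1 U=1 S=0
  ⇒ phys 0x2EF66  [2 reads]
#2 VA=0x14005F0 (r,kernel):
  [0] read 0x25 idx=10: raw=0x47002 flags P=0 W=1 U=0 S=0
  ✗ PAGE_NOT_PRESENT  [1 reads]

Entries read for #1: 2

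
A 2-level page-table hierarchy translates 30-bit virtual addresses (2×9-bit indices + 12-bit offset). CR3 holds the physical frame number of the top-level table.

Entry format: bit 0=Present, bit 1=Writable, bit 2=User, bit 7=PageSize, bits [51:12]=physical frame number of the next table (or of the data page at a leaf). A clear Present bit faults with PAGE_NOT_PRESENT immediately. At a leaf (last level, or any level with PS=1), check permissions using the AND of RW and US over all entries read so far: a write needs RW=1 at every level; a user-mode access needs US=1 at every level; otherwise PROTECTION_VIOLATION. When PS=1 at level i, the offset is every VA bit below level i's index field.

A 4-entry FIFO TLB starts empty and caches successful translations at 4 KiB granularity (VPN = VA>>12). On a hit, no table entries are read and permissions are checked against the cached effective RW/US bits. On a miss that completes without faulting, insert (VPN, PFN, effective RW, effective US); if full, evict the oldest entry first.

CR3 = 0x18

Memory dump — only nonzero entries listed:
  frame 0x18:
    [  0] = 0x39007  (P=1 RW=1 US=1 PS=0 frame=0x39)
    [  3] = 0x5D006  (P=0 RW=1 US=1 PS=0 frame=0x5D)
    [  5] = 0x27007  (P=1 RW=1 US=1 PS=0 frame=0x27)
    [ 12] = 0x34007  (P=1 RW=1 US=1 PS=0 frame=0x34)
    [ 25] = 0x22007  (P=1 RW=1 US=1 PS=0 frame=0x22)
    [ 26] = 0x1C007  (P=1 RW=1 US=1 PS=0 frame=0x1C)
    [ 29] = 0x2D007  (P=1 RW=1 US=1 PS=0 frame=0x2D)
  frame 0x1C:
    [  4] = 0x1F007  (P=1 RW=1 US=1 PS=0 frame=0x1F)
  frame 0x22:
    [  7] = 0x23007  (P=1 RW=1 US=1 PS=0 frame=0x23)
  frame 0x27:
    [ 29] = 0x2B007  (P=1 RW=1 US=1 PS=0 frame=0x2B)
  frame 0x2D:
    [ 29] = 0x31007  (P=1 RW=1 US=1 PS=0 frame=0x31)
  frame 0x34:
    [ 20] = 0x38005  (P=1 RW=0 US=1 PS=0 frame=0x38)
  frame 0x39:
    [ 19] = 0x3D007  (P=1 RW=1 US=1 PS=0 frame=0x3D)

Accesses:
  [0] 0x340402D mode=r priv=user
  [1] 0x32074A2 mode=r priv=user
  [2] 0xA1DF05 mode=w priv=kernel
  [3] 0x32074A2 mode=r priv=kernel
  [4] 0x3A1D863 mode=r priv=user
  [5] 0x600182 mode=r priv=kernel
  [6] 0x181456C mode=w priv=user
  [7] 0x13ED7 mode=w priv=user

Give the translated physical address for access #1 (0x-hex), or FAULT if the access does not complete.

Walk each access:
#0 VA=0x340402D (r,user):
  [0] read 0x18 idx=26: raw=0x1C007 flags P=1 W=1 U=1 S=0
  [1] read 0x1C idx=4: raw=0x1F007 flags P=1 W=1 U=1 S=0
  ✓ 0x1F02D  — 2 lookups
#1 VA=0x32074A2 (r,user):
  [0] read 0x18 idx=25: raw=0x22007 flags P=1 W=1 U=1 S=0
  [1] read 0x22 idx=7: raw=0x23007 flags P=1 W=1 U=1 S=0
  ✓ 0x234A2  — 2 lookups
#2 VA=0xA1DF05 (w,kernel):
  [0] read 0x18 idx=5: raw=0x27007 flags P=1 W=1 U=1 S=0
  [1] read 0x27 idx=29: raw=0x2B007 flags P=1 W=1 U=1 S=0
  ✓ 0x2BF05  — 2 lookups
#3 VA=0x32074A2 (r,kernel):
  TLB hit vpn=0x3207 → PA=0x234A2
#4 VA=0x3A1D863 (r,user):
  [0] read 0x18 idx=29: raw=0x2D007 flags P=1 W=1 U=1 S=0
  [1] read 0x2D idx=29: raw=0x31007 flags P=1 W=1 U=1 S=0
  ✓ 0x31863  — 2 lookups
#5 VA=0x600182 (r,kernel):
  [0] read 0x18 idx=3: raw=0x5D006 flags P=0 W=1 U=1 S=0
  → PAGE_NOT_PRESENT  (1 entries read)
#6 VA=0x181456C (w,user):
  [0] read 0x18 idx=12: raw=0x34007 flags P=1 W=1 U=1 S=0
  [1] read 0x34 idx=20: raw=0x38005 flags P=1 W=0 U=1 S=0
  → PROTECTION_VIOLATION  (2 entries read)
#7 VA=0x13ED7 (w,user):
  [0] read 0x18 idx=0: raw=0x39007 flags P=1 W=1 U=1 S=0
  [1] read 0x39 idx=19: raw=0x3D007 flags P=1 W=1 U=1 S=0
  ✓ 0x3DED7  — 2 lookups

Access #1 PA: 0x234A2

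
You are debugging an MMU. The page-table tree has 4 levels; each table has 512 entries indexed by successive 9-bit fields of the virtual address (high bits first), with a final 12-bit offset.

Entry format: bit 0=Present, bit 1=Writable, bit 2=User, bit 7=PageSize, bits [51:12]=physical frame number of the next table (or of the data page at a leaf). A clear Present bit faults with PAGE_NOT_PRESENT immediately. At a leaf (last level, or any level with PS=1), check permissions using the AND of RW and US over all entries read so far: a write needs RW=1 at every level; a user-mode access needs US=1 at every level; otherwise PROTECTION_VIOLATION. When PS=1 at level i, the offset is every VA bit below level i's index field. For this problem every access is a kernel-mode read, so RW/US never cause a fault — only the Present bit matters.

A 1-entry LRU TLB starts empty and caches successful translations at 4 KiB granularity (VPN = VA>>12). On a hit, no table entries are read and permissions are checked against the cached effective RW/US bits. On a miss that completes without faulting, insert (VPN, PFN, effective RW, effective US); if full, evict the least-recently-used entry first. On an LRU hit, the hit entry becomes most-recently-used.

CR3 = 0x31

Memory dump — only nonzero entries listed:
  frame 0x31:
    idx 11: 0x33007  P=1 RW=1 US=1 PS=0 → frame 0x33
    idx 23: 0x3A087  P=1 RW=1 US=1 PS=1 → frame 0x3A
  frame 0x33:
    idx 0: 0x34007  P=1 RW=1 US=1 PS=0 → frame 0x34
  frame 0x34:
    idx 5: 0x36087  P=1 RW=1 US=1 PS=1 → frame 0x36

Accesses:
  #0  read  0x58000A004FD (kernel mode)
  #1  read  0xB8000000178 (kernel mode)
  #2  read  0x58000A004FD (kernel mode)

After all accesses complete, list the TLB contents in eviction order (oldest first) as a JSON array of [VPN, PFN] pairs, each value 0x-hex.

Trace:
#0 VA=0x58000A004FD (r,kernel):
  [0] read 0x31 idx=11: raw=0x33007 flags P=1 W=1 U=1 S=0
  [1] read 0x33 idx=0: raw=0x34007 flags P=1 W=1 U=1 S=0
  [2] read 0x34 idx=5: raw=0x36087 flags P=1 W=1 U=1 S=1
  → PA=0x364FD (huge @L2)  (3 entries read)
#1 VA=0xB8000000178 (r,kernel):
  [0] read 0x31 idx=23: raw=0x3A087 flags P=1 W=1 U=1 S=1
  → PA=0x3A178 (huge @L0)  (1 entries read)
#2 VA=0x58000A004FD (r,kernel):
  [0] read 0x31 idx=11: raw=0x33007 flags P=1 W=1 U=1 S=0
  [1] read 0x33 idx=0: raw=0x34007 flags P=1 W=1 U=1 S=0
  [2] read 0x34 idx=5: raw=0x36087 flags P=1 W=1 U=1 S=1
  → PA=0x364FD (huge @L2)  (3 entries read)

TLB: [["0x58000A00", "0x36"]]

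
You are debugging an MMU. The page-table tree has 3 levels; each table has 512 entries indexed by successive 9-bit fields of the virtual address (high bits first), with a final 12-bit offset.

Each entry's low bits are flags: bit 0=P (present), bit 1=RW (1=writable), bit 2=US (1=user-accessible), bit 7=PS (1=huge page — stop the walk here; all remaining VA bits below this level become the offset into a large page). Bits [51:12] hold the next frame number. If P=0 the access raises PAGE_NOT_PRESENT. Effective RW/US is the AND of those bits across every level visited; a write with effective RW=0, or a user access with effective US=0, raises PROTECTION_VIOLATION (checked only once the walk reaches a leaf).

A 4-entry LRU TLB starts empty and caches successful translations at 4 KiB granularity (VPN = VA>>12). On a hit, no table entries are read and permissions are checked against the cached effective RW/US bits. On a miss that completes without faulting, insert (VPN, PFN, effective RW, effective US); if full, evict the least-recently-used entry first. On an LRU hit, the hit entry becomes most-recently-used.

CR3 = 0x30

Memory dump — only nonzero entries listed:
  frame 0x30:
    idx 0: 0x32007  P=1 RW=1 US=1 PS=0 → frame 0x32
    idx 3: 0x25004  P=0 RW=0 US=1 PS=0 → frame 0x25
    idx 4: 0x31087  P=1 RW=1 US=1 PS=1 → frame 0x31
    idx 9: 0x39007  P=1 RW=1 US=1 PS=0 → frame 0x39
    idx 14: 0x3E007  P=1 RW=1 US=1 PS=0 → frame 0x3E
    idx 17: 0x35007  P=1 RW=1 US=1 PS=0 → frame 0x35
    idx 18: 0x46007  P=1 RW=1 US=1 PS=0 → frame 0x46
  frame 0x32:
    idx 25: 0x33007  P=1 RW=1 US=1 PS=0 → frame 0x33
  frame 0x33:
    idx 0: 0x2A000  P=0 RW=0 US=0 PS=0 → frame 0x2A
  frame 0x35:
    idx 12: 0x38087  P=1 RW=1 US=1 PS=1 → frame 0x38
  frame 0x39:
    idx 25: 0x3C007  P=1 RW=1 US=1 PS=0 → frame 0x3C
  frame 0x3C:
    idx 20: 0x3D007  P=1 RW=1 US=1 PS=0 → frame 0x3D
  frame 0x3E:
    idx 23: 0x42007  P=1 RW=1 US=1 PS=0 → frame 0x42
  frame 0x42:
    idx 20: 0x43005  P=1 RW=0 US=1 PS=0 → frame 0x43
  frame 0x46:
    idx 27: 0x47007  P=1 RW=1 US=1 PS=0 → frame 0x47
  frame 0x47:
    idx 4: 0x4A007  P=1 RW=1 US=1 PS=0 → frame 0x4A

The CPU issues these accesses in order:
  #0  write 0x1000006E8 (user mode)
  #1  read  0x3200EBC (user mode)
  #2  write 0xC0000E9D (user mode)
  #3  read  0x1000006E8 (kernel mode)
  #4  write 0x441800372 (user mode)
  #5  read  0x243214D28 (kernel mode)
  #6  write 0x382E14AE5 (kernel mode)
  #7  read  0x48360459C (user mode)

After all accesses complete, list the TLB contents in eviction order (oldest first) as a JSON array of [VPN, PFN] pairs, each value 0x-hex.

Per-access translation:
#0 VA=0x1000006E8 (w,user):
  [0] read 0x30 idx=4: raw=0x31087 flags P=1 W=1 U=1 S=1
  ⇒ phys 0x316E8 (huge @L0)  [1 reads]
#1 VA=0x3200EBC (r,user):
  [0] read 0x30 idx=0: raw=0x32007 flags P=1 W=1 U=1 S=0
  [1] read 0x32 idx=25: raw=0x33007 flags P=1 W=1 U=1 S=0
  [2] read 0x33 idx=0: raw=0x2A000 flags P=0 W=0 U=0 S=0
  ⇒ fault: PAGE_NOT_PRESENT  — 3 lookups
#2 VA=0xC0000E9D (w,user):
  [0] read 0x30 idx=3: raw=0x25004 flags P=0 W=0 U=1 S=0
  ⇒ fault: PAGE_NOT_PRESENT  — 1 lookups
#3 VA=0x1000006E8 (r,kernel):
  TLB hit vpn=0x100000 → PA=0x316E8
#4 VA=0x441800372 (w,user):
  [0] read 0x30 idx=17: raw=0x35007 flags P=1 W=1 U=1 S=0
  [1] read 0x35 idx=12: raw=0x38087 flags P=1 W=1 U=1 S=1
  ⇒ phys 0x38372 (huge @L1)  [2 reads]
#5 VA=0x243214D28 (r,kernel):
  [0] read 0x30 idx=9: raw=0x39007 flags P=1 W=1 U=1 S=0
  [1] read 0x39 idx=25: raw=0x3C007 flags P=1 W=1 U=1 S=0
  [2] read 0x3C idx=20: raw=0x3D007 flags P=1 W=1 U=1 S=0
  ⇒ phys 0x3DD28  [3 reads]
#6 VA=0x382E14AE5 (w,kernel):
  [0] read 0x30 idx=14: raw=0x3E007 flags P=1 W=1 U=1 S=0
  [1] read 0x3E idx=23: raw=0x42007 flags P=1 W=1 U=1 S=0
  [2] read 0x42 idx=20: raw=0x43005 flags P=1 W=0 U=1 S=0
  ⇒ fault: PROTECTION_VIOLATION  — 3 lookups
#7 VA=0x48360459C (r,user):
  [0] read 0x30 idx=18: raw=0x46007 flags P=1 W=1 U=1 S=0
  [1] read 0x46 idx=27: raw=0x47007 flags P=1 W=1 U=1 S=0
  [2] read 0x47 idx=4: raw=0x4A007 flags P=1 W=1 U=1 S=0
  ⇒ phys 0x4A59C  [3 reads]

TLB: [["0x100000", "0x31"], ["0x441800", "0x38"], ["0x243214", "0x3D"], ["0x483604", "0x4A"]]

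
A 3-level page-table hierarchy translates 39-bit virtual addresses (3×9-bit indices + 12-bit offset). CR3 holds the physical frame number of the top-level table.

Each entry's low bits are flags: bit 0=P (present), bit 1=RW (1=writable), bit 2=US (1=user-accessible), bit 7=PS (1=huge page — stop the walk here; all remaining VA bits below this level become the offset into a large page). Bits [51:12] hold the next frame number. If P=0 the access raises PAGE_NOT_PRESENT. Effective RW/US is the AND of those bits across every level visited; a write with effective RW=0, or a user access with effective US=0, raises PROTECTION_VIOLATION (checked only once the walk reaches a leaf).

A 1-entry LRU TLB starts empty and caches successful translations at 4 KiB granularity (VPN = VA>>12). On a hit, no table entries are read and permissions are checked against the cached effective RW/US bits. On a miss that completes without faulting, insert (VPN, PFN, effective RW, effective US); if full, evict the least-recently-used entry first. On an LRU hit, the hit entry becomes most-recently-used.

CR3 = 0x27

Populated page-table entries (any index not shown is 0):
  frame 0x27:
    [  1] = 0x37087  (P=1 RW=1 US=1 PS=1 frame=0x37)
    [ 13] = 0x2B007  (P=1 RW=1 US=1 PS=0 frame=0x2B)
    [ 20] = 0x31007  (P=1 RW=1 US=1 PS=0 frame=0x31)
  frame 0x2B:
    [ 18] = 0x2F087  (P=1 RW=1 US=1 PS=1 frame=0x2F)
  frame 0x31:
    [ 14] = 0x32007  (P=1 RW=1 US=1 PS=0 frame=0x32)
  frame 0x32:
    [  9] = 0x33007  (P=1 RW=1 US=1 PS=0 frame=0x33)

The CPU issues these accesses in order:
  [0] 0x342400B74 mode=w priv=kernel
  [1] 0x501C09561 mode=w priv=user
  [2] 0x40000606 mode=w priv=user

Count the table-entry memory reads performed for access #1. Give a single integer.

Per-access translation:
#0 VA=0x342400B74 (w,kernel):
  L0 @0x27[13] → 0x2B007  P=1,RW=1,US=1,PS=0
  L1 @0x2B[18] → 0x2F087  P=1,RW=1,US=1,PS=1
  ✓ 0x2FB74 (huge @L1)  — 2 lookups
#1 VA=0x501C09561 (w,user):
  L0 @0x27[20] → 0x31007  P=1,RW=1,US=1,PS=0
  L1 @0x31[14] → 0x32007  P=1,RW=1,US=1,PS=0
  L2 @0x32[9] → 0x33007  P=1,RW=1,US=1,PS=0
  ✓ 0x33561  — 3 lookups
#2 VA=0x40000606 (w,user):
  L0 @0x27[1] → 0x37087  P=1,RW=1,US=1,PS=1
  ✓ 0x37606 (huge @L0)  — 1 lookups

Entries read for #1: 3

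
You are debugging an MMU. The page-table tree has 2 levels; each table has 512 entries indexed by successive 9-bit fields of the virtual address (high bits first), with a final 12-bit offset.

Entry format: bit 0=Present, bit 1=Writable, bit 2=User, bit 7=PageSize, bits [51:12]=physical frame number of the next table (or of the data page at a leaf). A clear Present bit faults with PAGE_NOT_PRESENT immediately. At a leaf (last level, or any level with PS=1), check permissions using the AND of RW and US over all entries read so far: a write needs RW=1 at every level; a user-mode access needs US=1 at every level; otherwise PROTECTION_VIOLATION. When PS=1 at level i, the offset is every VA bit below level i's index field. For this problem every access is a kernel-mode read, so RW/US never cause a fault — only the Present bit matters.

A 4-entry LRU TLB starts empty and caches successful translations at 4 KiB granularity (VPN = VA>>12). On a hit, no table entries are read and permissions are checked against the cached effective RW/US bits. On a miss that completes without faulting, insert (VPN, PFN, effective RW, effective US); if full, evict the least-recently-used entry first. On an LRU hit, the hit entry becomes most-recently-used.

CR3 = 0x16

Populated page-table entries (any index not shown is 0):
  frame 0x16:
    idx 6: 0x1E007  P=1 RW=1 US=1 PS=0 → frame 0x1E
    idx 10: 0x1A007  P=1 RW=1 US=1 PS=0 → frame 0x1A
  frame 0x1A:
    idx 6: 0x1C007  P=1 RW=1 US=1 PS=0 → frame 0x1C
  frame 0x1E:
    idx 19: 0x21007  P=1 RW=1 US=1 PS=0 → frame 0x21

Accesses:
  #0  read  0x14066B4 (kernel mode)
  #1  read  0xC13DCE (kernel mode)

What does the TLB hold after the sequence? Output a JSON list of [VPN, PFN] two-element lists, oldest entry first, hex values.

Walk each access:
#0 VA=0x14066B4 (r,kernel):
  L0 @0x16[10] → 0x1A007  P=1,RW=1,US=1,PS=0
  L1 @0x1A[6] → 0x1C007  P=1,RW=1,US=1,PS=0
  ✓ 0x1C6B4  — 2 lookups
#1 VA=0xC13DCE (r,kernel):
  L0 @0x16[6] → 0x1E007  P=1,RW=1,US=1,PS=0
  L1 @0x1E[19] → 0x21007  P=1,RW=1,US=1,PS=0
  ✓ 0x21DCE  — 2 lookups

TLB: [["0x1406", "0x1C"], ["0xC13", "0x21"]]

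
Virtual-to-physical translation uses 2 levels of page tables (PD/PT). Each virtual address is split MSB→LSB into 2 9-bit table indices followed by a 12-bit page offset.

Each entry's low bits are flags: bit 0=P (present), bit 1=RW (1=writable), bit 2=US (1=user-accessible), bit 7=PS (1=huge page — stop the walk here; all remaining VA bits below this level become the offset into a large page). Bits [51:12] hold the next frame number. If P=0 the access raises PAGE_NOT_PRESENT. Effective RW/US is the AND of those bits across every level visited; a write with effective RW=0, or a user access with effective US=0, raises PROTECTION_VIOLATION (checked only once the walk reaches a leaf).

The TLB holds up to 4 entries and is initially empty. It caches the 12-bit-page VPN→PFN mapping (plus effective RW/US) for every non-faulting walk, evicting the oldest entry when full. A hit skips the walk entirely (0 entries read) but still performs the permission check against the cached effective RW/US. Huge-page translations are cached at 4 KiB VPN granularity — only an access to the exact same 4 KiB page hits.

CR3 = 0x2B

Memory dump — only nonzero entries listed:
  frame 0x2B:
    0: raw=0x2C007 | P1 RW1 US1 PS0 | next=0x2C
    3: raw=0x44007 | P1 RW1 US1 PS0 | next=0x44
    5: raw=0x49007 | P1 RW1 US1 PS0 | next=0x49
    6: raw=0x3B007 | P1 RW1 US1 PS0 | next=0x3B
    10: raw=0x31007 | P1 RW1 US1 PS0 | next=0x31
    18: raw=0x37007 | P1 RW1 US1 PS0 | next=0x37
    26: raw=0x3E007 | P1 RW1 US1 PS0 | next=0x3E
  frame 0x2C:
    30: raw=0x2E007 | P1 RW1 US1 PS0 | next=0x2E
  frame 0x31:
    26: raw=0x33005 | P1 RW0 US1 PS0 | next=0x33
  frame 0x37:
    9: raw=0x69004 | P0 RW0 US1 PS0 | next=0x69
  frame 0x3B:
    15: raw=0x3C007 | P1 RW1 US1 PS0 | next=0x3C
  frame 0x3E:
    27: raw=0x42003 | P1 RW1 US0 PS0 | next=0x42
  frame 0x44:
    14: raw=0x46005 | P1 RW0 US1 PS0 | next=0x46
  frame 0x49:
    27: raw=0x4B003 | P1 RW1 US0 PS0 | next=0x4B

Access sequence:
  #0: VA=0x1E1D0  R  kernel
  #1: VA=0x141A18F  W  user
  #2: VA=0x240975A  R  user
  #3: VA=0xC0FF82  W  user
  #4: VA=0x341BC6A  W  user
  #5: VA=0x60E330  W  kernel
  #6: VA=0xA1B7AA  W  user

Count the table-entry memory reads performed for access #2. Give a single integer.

Trace:
#0 VA=0x1E1D0 (r,kernel):
  L0: frame=0x2B idx=0 entry=0x2C007 [P=1 RW=1 US=1 PS=0]
  L1: frame=0x2C idx=30 entry=0x2E007 [P=1 RW=1 US=1 PS=0]
  → PA=0x2E1D0  (2 entries read)
#1 VA=0x141A18F (w,user):
  L0: frame=0x2B idx=10 entry=0x31007 [P=1 RW=1 US=1 PS=0]
  L1: frame=0x31 idx=26 entry=0x33005 [P=1 RW=0 US=1 PS=0]
  ✗ PROTECTION_VIOLATION  [2 reads]
#2 VA=0x240975A (r,user):
  L0: frame=0x2B idx=18 entry=0x37007 [P=1 RW=1 US=1 PS=0]
  L1: frame=0x37 idx=9 entry=0x69004 [P=0 RW=0 US=1 PS=0]
  ✗ PAGE_NOT_PRESENT  [2 reads]
#3 VA=0xC0FF82 (w,user):
  L0: frame=0x2B idx=6 entry=0x3B007 [P=1 RW=1 US=1 PS=0]
  L1: frame=0x3B idx=15 entry=0x3C007 [P=1 RW=1 US=1 PS=0]
  → PA=0x3CF82  (2 entries read)
#4 VA=0x341BC6A (w,user):
  L0: frame=0x2B idx=26 entry=0x3E007 [P=1 RW=1 US=1 PS=0]
  L1: frame=0x3E idx=27 entry=0x42003 [P=1 RW=1 US=0 PS=0]
  ✗ PROTECTION_VIOLATION  [2 reads]
#5 VA=0x60E330 (w,kernel):
  L0: frame=0x2B idx=3 entry=0x44007 [P=1 RW=1 US=1 PS=0]
  L1: frame=0x44 idx=14 entry=0x46005 [P=1 RW=0 US=1 PS=0]
  ✗ PROTECTION_VIOLATION  [2 reads]
#6 VA=0xA1B7AA (w,user):
  L0: frame=0x2B idx=5 entry=0x49007 [P=1 RW=1 US=1 PS=0]
  L1: frame=0x49 idx=27 entry=0x4B003 [P=1 RW=1 US=0 PS=0]
  ✗ PROTECTION_VIOLATION  [2 reads]

Entries read for #2: 2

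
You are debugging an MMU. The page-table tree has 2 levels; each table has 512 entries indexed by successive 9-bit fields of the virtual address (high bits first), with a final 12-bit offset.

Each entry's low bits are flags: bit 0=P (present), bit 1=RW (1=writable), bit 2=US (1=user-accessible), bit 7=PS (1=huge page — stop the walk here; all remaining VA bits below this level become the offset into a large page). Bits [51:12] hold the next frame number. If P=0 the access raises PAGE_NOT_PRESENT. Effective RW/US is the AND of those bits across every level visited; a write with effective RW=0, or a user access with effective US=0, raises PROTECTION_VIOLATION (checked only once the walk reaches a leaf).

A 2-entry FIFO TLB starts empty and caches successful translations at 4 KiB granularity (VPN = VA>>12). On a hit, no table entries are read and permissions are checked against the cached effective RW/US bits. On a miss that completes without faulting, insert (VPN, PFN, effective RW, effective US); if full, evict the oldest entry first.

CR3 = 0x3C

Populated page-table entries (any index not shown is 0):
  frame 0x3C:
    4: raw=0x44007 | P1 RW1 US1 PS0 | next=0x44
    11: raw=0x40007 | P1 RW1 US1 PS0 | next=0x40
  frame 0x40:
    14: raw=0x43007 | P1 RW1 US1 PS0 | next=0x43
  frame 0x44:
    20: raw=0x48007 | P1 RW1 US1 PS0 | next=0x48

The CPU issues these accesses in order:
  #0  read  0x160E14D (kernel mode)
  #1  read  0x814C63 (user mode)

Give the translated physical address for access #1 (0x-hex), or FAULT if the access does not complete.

Per-access translation:
#0 VA=0x160E14D (r,kernel):
  L0 @0x3C[11] → 0x40007  P=1,RW=1,US=1,PS=0
  L1 @0x40[14] → 0x43007  P=1,RW=1,US=1,PS=0
  ✓ 0x4314D  — 2 lookups
#1 VA=0x814C63 (r,user):
  L0 @0x3C[4] → 0x44007  P=1,RW=1,US=1,PS=0
  L1 @0x44[20] → 0x48007  P=1,RW=1,US=1,PS=0
  ✓ 0x48C63  — 2 lookups

Access #1 PA: 0x48C63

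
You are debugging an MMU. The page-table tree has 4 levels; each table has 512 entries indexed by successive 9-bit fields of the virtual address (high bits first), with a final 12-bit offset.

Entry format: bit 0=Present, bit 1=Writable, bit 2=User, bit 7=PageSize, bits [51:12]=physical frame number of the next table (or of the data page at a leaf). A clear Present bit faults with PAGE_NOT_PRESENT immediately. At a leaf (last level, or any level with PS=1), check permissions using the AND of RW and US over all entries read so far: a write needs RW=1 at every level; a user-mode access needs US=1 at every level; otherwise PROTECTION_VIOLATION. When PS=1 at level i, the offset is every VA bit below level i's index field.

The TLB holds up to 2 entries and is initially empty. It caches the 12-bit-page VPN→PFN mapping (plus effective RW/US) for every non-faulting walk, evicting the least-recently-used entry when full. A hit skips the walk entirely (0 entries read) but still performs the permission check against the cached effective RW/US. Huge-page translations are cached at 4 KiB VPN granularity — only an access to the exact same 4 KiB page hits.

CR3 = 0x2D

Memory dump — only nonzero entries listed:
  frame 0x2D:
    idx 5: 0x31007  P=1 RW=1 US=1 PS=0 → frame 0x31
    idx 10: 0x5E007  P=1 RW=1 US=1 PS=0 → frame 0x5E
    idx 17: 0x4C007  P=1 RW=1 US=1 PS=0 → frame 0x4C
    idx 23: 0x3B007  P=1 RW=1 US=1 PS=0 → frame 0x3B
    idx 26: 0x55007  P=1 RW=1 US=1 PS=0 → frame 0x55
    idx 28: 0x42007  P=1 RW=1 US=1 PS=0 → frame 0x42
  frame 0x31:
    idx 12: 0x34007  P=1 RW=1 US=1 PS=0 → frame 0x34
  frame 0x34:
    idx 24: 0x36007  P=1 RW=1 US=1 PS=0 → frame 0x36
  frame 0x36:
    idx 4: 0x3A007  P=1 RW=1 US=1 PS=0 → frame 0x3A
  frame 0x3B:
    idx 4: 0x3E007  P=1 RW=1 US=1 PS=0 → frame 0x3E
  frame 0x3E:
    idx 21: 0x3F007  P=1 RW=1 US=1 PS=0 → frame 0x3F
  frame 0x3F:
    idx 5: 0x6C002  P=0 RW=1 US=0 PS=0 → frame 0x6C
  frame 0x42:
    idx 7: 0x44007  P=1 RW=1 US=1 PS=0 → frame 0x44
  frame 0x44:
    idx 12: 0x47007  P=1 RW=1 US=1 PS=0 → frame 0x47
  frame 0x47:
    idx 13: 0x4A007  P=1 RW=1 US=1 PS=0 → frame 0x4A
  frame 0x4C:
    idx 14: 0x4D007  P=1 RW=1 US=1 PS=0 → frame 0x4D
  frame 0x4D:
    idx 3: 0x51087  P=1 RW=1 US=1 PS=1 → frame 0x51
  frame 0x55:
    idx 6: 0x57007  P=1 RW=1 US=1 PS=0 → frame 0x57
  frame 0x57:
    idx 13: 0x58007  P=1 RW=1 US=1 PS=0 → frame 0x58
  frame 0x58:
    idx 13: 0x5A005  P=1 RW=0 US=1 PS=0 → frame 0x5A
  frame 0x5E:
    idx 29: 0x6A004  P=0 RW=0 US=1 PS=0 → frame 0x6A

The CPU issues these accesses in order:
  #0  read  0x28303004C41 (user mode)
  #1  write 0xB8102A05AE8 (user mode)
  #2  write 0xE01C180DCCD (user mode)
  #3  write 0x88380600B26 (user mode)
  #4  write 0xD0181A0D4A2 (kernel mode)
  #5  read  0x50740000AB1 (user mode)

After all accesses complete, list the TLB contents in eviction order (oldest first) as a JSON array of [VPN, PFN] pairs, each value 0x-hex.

Trace:
#0 VA=0x28303004C41 (r,user):
  [0] read 0x2D idx=5: raw=0x31007 flags P=1 W=1 U=1 S=0
  [1] read 0x31 idx=12: raw=0x34007 flags P=1 W=1 U=1 S=0
  [2] read 0x34 idx=24: raw=0x36007 flags P=1 W=1 U=1 S=0
  [3] read 0x36 idx=4: raw=0x3A007 flags P=1 W=1 U=1 S=0
  ✓ 0x3AC41  — 4 lookups
#1 VA=0xB8102A05AE8 (w,user):
  [0] read 0x2D idx=23: raw=0x3B007 flags P=1 W=1 U=1 S=0
  [1] read 0x3B idx=4: raw=0x3E007 flags P=1 W=1 U=1 S=0
  [2] read 0x3E idx=21: raw=0x3F007 flags P=1 W=1 U=1 S=0
  [3] read 0x3F idx=5: raw=0x6C002 flags P=0 W=1 U=0 S=0
  ✗ PAGE_NOT_PRESENT  [4 reads]
#2 VA=0xE01C180DCCD (w,user):
  [0] read 0x2D idx=28: raw=0x42007 flags P=1 W=1 U=1 S=0
  [1] read 0x42 idx=7: raw=0x44007 flags P=1 W=1 U=1 S=0
  [2] read 0x44 idx=12: raw=0x47007 flags P=1 W=1 U=1 S=0
  [3] read 0x47 idx=13: raw=0x4A007 flags P=1 W=1 U=1 S=0
  ✓ 0x4ACCD  — 4 lookups
#3 VA=0x88380600B26 (w,user):
  [0] read 0x2D idx=17: raw=0x4C007 flags P=1 W=1 U=1 S=0
  [1] read 0x4C idx=14: raw=0x4D007 flags P=1 W=1 U=1 S=0
  [2] read 0x4D idx=3: raw=0x51087 flags P=1 W=1 U=1 S=1
  ✓ 0x51B26 (huge @L2)  — 3 lookups
#4 VA=0xD0181A0D4A2 (w,kernel):
  [0] read 0x2D idx=26: raw=0x55007 flags P=1 W=1 U=1 S=0
  [1] read 0x55 idx=6: raw=0x57007 flags P=1 W=1 U=1 S=0
  [2] read 0x57 idx=13: raw=0x58007 flags P=1 W=1 U=1 S=0
  [3] read 0x58 idx=13: raw=0x5A005 flags P=1 W=0 U=1 S=0
  ✗ PROTECTION_VIOLATION  [4 reads]
#5 VA=0x50740000AB1 (r,user):
  [0] read 0x2D idx=10: raw=0x5E007 flags P=1 W=1 U=1 S=0
  [1] read 0x5E idx=29: raw=0x6A004 flags P=0 W=0 U=1 S=0
  ✗ PAGE_NOT_PRESENT  [2 reads]

TLB: [["0xE01C180D", "0x4A"], ["0x88380600", "0x51"]]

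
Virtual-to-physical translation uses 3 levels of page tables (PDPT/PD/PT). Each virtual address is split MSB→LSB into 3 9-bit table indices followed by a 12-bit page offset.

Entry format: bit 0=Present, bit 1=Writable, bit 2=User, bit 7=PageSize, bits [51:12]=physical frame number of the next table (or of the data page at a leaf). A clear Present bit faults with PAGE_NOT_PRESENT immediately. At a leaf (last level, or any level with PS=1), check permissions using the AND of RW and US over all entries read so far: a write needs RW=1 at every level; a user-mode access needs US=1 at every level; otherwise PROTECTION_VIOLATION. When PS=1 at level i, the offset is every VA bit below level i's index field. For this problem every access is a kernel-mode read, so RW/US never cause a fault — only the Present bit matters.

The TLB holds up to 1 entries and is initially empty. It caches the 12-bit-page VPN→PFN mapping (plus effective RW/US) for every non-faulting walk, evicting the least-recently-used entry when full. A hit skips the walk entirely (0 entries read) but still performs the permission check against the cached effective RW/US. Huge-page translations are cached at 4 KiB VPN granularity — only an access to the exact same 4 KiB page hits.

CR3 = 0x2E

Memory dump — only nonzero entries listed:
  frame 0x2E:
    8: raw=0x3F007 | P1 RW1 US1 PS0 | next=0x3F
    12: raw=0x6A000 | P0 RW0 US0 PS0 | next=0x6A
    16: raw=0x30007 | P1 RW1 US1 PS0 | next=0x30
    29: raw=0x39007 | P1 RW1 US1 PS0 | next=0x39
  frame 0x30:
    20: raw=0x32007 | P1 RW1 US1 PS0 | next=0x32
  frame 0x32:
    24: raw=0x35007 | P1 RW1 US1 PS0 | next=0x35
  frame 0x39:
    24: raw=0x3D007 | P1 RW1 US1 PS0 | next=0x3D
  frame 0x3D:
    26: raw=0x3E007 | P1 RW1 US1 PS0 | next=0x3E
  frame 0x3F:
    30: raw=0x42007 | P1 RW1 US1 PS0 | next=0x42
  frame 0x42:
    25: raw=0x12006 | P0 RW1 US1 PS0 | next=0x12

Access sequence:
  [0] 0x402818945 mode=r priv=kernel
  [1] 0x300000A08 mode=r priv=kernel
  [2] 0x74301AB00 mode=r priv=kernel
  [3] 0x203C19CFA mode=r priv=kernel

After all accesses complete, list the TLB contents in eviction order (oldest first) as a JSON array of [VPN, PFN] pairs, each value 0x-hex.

Trace:
#0 VA=0x402818945 (r,kernel):
  lvl0: tbl 0x2E, slot 16 ⇒ 0x30007 (P1/RW1/US1/PS0)
  lvl1: tbl 0x30, slot 20 ⇒ 0x32007 (P1/RW1/US1/PS0)
  lvl2: tbl 0x32, slot 24 ⇒ 0x35007 (P1/RW1/US1/PS0)
  → PA=0x35945  (3 entries read)
#1 VA=0x300000A08 (r,kernel):
  lvl0: tbl 0x2E, slot 12 ⇒ 0x6A000 (P0/RW0/US0/PS0)
  ✗ PAGE_NOT_PRESENT  [1 reads]
#2 VA=0x74301AB00 (r,kernel):
  lvl0: tbl 0x2E, slot 29 ⇒ 0x39007 (P1/RW1/US1/PS0)
  lvl1: tbl 0x39, slot 24 ⇒ 0x3D007 (P1/RW1/US1/PS0)
  lvl2: tbl 0x3D, slot 26 ⇒ 0x3E007 (P1/RW1/US1/PS0)
  → PA=0x3EB00  (3 entries read)
#3 VA=0x203C19CFA (r,kernel):
  lvl0: tbl 0x2E, slot 8 ⇒ 0x3F007 (P1/RW1/US1/PS0)
  lvl1: tbl 0x3F, slot 30 ⇒ 0x42007 (P1/RW1/US1/PS0)
  lvl2: tbl 0x42, slot 25 ⇒ 0x12006 (P0/RW1/US1/PS0)
  ✗ PAGE_NOT_PRESENT  [3 reads]

TLB: [["0x74301A", "0x3E"]]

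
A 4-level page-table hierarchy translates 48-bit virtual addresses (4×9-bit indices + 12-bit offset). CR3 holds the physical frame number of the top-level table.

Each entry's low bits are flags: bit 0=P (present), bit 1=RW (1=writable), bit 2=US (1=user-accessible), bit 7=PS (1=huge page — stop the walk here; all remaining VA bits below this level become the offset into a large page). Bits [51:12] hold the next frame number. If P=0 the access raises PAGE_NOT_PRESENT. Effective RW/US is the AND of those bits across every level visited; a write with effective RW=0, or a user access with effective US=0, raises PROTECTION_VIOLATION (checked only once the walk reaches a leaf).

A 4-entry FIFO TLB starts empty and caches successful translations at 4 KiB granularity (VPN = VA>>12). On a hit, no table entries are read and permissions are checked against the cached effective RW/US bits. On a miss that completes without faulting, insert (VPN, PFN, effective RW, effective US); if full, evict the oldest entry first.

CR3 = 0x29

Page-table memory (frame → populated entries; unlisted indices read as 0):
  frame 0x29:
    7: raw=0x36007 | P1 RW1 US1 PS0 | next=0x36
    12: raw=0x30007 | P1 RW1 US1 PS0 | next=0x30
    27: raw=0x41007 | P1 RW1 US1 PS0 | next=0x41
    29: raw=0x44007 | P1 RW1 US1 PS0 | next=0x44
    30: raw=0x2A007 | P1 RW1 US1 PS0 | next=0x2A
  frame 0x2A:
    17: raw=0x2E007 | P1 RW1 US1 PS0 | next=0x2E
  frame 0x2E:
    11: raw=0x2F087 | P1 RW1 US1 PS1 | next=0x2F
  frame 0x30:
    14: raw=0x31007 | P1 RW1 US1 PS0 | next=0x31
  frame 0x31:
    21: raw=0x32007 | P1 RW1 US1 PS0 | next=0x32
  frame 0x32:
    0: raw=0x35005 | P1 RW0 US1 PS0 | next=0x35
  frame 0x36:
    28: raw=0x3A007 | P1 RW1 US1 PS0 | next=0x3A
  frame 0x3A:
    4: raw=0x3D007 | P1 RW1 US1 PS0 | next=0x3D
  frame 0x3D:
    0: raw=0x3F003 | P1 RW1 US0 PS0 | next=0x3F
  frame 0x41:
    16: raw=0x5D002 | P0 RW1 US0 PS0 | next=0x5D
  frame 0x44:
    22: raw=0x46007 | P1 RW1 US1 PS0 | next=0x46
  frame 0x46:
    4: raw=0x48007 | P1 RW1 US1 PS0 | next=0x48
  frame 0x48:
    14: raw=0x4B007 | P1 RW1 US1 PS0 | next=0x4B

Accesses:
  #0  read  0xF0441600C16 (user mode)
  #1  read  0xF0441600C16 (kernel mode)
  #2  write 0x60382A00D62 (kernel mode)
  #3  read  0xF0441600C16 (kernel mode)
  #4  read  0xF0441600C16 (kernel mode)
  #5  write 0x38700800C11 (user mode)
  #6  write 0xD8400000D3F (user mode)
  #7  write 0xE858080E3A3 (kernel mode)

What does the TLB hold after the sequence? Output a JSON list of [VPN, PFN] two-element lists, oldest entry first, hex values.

Per-access translation:
#0 VA=0xF0441600C16 (r,user):
  lvl0: tbl 0x29, slot 30 ⇒ 0x2A007 (P1/RW1/US1/PS0)
  lvl1: tbl 0x2A, slot 17 ⇒ 0x2E007 (P1/RW1/US1/PS0)
  lvl2: tbl 0x2E, slot 11 ⇒ 0x2F087 (P1/RW1/US1/PS1)
  → PA=0x2FC16 (huge @L2)  (3 entries read)
#1 VA=0xF0441600C16 (r,kernel):
  TLB hit vpn=0xF0441600 → PA=0x2FC16
#2 VA=0x60382A00D62 (w,kernel):
  lvl0: tbl 0x29, slot 12 ⇒ 0x30007 (P1/RW1/US1/PS0)
  lvl1: tbl 0x30, slot 14 ⇒ 0x31007 (P1/RW1/US1/PS0)
  lvl2: tbl 0x31, slot 21 ⇒ 0x32007 (P1/RW1/US1/PS0)
  lvl3: tbl 0x32, slot 0 ⇒ 0x35005 (P1/RW0/US1/PS0)
  → PROTECTION_VIOLATION  (4 entries read)
#3 VA=0xF0441600C16 (r,kernel):
  TLB hit vpn=0xF0441600 → PA=0x2FC16
#4 VA=0xF0441600C16 (r,kernel):
  TLB hit vpn=0xF0441600 → PA=0x2FC16
#5 VA=0x38700800C11 (w,user):
  lvl0: tbl 0x29, slot 7 ⇒ 0x36007 (P1/RW1/US1/PS0)
  lvl1: tbl 0x36, slot 28 ⇒ 0x3A007 (P1/RW1/US1/PS0)
  lvl2: tbl 0x3A, slot 4 ⇒ 0x3D007 (P1/RW1/US1/PS0)
  lvl3: tbl 0x3D, slot 0 ⇒ 0x3F003 (P1/RW1/US0/PS0)
  → PROTECTION_VIOLATION  (4 entries read)
#6 VA=0xD8400000D3F (w,user):
  lvl0: tbl 0x29, slot 27 ⇒ 0x41007 (P1/RW1/US1/PS0)
  lvl1: tbl 0x41, slot 16 ⇒ 0x5D002 (P0/RW1/US0/PS0)
  → PAGE_NOT_PRESENT  (2 entries read)
#7 VA=0xE858080E3A3 (w,kernel):
  lvl0: tbl 0x29, slot 29 ⇒ 0x44007 (P1/RW1/US1/PS0)
  lvl1: tbl 0x44, slot 22 ⇒ 0x46007 (P1/RW1/US1/PS0)
  lvl2: tbl 0x46, slot 4 ⇒ 0x48007 (P1/RW1/US1/PS0)
  lvl3: tbl 0x48, slot 14 ⇒ 0x4B007 (P1/RW1/US1/PS0)
  → PA=0x4B3A3  (4 entries read)

TLB: [["0xF0441600", "0x2F"], ["0xE858080E", "0x4B"]]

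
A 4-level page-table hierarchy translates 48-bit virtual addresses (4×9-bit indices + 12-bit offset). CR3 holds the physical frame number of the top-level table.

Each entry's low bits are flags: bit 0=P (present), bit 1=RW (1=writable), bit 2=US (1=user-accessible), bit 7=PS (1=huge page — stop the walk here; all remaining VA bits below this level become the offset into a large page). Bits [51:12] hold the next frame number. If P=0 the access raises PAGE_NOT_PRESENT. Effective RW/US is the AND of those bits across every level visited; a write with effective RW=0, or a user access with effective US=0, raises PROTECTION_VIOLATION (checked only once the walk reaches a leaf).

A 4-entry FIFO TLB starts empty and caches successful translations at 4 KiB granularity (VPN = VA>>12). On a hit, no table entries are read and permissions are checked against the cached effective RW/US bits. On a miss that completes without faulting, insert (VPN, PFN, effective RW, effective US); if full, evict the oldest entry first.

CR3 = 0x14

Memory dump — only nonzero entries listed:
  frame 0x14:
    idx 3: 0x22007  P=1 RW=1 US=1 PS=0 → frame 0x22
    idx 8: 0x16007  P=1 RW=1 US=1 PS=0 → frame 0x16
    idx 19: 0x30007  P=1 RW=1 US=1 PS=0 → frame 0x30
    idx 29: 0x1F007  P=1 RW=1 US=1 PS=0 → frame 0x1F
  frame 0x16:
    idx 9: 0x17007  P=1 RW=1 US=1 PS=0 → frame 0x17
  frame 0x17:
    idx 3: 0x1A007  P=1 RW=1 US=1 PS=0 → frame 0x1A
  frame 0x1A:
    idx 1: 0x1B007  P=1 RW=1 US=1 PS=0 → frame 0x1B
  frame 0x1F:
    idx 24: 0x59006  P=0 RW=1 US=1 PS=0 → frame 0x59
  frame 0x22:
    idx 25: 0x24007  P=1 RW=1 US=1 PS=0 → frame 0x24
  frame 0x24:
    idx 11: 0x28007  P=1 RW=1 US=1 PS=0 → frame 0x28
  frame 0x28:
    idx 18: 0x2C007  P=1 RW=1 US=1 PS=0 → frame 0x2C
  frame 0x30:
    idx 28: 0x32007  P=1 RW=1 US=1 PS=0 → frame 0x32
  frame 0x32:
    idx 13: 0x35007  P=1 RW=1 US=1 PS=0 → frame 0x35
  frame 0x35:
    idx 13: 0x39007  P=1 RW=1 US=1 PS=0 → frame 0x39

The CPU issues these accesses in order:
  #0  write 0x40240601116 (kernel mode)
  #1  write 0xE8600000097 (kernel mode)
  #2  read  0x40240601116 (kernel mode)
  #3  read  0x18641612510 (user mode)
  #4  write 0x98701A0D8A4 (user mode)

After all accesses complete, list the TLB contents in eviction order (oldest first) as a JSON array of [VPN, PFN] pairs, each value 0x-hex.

Trace:
#0 VA=0x40240601116 (w,kernel):
  L0 @0x14[8] → 0x16007  P=1,RW=1,US=1,PS=0
  L1 @0x16[9] → 0x17007  P=1,RW=1,US=1,PS=0
  L2 @0x17[3] → 0x1A007  P=1,RW=1,US=1,PS=0
  L3 @0x1A[1] → 0x1B007  P=1,RW=1,US=1,PS=0
  ⇒ phys 0x1B116  [4 reads]
#1 VA=0xE8600000097 (w,kernel):
  L0 @0x14[29] → 0x1F007  P=1,RW=1,US=1,PS=0
  L1 @0x1F[24] → 0x59006  P=0,RW=1,US=1,PS=0
  → PAGE_NOT_PRESENT  (2 entries read)
#2 VA=0x40240601116 (r,kernel):
  TLB hit vpn=0x40240601 → PA=0x1B116
#3 VA=0x18641612510 (r,user):
  L0 @0x14[3] → 0x22007  P=1,RW=1,US=1,PS=0
  L1 @0x22[25] → 0x24007  P=1,RW=1,US=1,PS=0
  L2 @0x24[11] → 0x28007  P=1,RW=1,US=1,PS=0
  L3 @0x28[18] → 0x2C007  P=1,RW=1,US=1,PS=0
  ⇒ phys 0x2C510  [4 reads]
#4 VA=0x98701A0D8A4 (w,user):
  L0 @0x14[19] → 0x30007  P=1,RW=1,US=1,PS=0
  L1 @0x30[28] → 0x32007  P=1,RW=1,US=1,PS=0
  L2 @0x32[13] → 0x35007  P=1,RW=1,US=1,PS=0
  L3 @0x35[13] → 0x39007  P=1,RW=1,US=1,PS=0
  ⇒ phys 0x398A4  [4 reads]

TLB: [["0x40240601", "0x1B"], ["0x18641612", "0x2C"], ["0x98701A0D", "0x39"]]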